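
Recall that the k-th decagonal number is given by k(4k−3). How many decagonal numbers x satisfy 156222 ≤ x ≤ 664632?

The n-th decagonal number is n(4n−3).
Smallest index with value ≥ 156222: n = 198 (giving 156222).
Largest index with value ≤ 664632: n = 408 (giving 664632).
Indices 198 through 408: 211 terms.

211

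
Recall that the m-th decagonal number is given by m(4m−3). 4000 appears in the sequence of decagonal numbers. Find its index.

32

Set n(4n−3) = 4000, giving 4n² − 3n − 4000 = 0.
So n = (3 + 253) / 8 = 256/8 = 32.
Check: 32·(4·32 − 3) = 4000. ✓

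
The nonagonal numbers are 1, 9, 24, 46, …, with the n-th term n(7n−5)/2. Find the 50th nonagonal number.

50·(7·50 − 5)/2 = 50·345/2 = 8625.

8625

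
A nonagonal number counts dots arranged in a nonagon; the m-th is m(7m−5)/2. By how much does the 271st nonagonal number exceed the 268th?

5652

271·(7·271 − 5)/2 = 256366 and 268·(7·268 − 5)/2 = 250714.
Difference: 256366 − 250714 = 5652.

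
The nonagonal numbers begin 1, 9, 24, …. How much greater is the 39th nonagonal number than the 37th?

39·(7·39 − 5)/2 = 5226 and 37·(7·37 − 5)/2 = 4699.
Difference: 5226 − 4699 = 527.

527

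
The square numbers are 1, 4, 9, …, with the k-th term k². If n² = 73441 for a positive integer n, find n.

We need n² = 73441, so n = √73441 = 271.

271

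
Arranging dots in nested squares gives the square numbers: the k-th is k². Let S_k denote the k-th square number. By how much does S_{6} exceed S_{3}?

6² = 36 and 3² = 9.
Difference: 36 − 9 = 27.

27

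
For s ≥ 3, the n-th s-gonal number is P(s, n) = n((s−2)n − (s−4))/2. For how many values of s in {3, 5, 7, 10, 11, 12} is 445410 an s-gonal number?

1

s = 3: P(3, 943) = 445096 and P(3, 944) = 446040; 445410 is not s-gonal.
s = 5: P(5, 545) = 445265 and P(5, 546) = 446901; 445410 is not s-gonal.
s = 7: P(7, 422) = 444577 and P(7, 423) = 446688; 445410 is not s-gonal.
s = 10: P(10, 334) = 445222 and P(10, 335) = 447895; 445410 is not s-gonal.
s = 11: P(11, 315) = 445410. ✓
s = 12: P(12, 298) = 442828 and P(12, 299) = 445809; 445410 is not s-gonal.
Hits: s ∈ {11} → 1.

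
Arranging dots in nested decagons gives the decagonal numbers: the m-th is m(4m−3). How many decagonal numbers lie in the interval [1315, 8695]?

The n-th decagonal number is n(4n−3).
Smallest index with value ≥ 1315: n = 19 (giving 1387).
Largest index with value ≤ 8695: n = 47 (giving 8695).
Indices 19 through 47: 29 terms.

29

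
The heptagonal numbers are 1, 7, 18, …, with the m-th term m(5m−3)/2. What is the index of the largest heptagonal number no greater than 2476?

31

Solve n(5n−3)/2 ≤ 2476 for integer n.
n = 31 gives 2356 ≤ 2476, while n = 32 gives 2512 > 2476; so the answer is index 31.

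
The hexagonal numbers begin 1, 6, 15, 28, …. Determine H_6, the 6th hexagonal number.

66

6·(2·6 − 1) = 6·11 = 66.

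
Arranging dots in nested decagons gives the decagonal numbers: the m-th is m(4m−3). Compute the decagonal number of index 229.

209077

229·(4·229 − 3) = 229·913 = 209077.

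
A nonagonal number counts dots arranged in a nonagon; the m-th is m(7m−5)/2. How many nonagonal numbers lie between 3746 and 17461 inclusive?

The n-th nonagonal number is n(7n−5)/2.
Smallest index with value ≥ 3746: n = 34 (giving 3961).
Largest index with value ≤ 17461: n = 70 (giving 16975).
Indices 34 through 70: 37 terms.

37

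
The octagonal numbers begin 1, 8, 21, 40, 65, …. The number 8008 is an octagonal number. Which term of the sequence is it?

52

Set n(3n−2) = 8008, giving 3n² − 2n − 8008 = 0.
The discriminant is 4 + 12·8008 = 96100, and √96100 = 310.
So n = (2 + 310) / 6 = 312/6 = 52.
Check: 52·(3·52 − 2) = 8008. ✓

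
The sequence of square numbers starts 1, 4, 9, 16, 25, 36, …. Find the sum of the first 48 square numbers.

38024

Σ_{i=1}^{48} i² = 48·49·97/6 = 38024.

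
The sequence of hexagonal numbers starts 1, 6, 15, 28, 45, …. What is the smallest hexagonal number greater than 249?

276

Solve n(2n−1) > 249 for integer n.
The largest n with value ≤ 249 is 11 (since 231 ≤ 249 < 276), so the first above is n = 12, value 276.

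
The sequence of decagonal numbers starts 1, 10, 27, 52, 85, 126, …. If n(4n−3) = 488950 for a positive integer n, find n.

350

Set n(4n−3) = 488950, giving 4n² − 3n − 488950 = 0.
The discriminant is 9 + 16·488950 = 7823209, and √7823209 = 2797.
So n = (3 + 2797) / 8 = 2800/8 = 350.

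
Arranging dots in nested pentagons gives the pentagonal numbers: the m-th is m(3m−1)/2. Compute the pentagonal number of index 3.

12

3·(3·3 − 1)/2 = 3·8/2 = 3·4 = 12.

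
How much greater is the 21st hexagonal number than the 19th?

158

21·(2·21 − 1) = 861 and 19·(2·19 − 1) = 703.
Difference: 861 − 703 = 158.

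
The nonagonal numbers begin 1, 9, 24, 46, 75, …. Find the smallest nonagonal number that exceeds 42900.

Solve n(7n−5)/2 > 42900 for integer n.
The largest n with value ≤ 42900 is 111 (since 42846 ≤ 42900 < 43624), so the first above is n = 112, value 43624.

43624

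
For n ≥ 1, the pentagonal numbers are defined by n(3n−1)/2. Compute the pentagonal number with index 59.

The 59th pentagonal number is n(3n−1)/2 with n = 59.
59·(3·59 − 1)/2 = 59·176/2 = 59·88 = 5192.

5192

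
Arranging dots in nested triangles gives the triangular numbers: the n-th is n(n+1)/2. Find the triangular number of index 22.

253

The 22nd triangular number is n(n+1)/2 with n = 22.
22·23/2 = 506/2 = 253.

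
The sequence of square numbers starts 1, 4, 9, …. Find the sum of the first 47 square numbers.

35720

Σ_{i=1}^{47} i² = 47·48·95/6 = 35720.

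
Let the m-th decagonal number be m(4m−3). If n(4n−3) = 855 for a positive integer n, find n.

Set n(4n−3) = 855, giving 4n² − 3n − 855 = 0.
The discriminant is 9 + 16·855 = 13689, and √13689 = 117.
So n = (3 + 117) / 8 = 120/8 = 15.
Check: 15·(4·15 − 3) = 855. ✓

15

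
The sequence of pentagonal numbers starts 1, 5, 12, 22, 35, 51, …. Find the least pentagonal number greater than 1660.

1717

Solve n(3n−1)/2 > 1660 for integer n.
The largest n with value ≤ 1660 is 33 (since 1617 ≤ 1660 < 1717), so the first above is n = 34, value 1717.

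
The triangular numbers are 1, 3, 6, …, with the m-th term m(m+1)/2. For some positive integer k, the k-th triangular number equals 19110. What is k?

Set n(n+1)/2 = 19110, giving n² + n − 38220 = 0.
The discriminant is 1 + 8·19110 = 152881, and √152881 = 391.
So n = (-1 + 391) / 2 = 390/2 = 195.
Check: 195·196/2 = 19110. ✓

195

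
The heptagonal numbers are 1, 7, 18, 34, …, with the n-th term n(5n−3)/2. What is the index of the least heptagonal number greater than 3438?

38

Solve n(5n−3)/2 > 3438 for integer n.
The largest n with value ≤ 3438 is 37 (since 3367 ≤ 3438 < 3553), so the first above is n = 38, value 3553.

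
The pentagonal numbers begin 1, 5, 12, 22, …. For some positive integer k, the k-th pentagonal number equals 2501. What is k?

41

Set n(3n−1)/2 = 2501, giving 3n² − n − 5002 = 0.
So n = (1 + 245) / 6 = 246/6 = 41.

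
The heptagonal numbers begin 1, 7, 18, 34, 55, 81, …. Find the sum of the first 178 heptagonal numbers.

Σ i(5i−3)/2 = (5Σi² − 3Σi) / 2 over i = 1..178.
Σi = 15931 and Σi² = 1895789.
(5·1895789 − 3·15931) / 2 = 9431152/2 = 4715576.

4715576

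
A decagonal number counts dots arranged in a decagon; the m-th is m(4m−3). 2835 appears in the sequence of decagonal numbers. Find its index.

Set n(4n−3) = 2835, giving 4n² − 3n − 2835 = 0.
The discriminant is 9 + 16·2835 = 45369, and √45369 = 213.
So n = (3 + 213) / 8 = 216/8 = 27.
Check: 27·(4·27 − 3) = 2835. ✓

27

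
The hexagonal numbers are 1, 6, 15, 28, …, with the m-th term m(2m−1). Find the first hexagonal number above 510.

Solve n(2n−1) > 510 for integer n.
The largest n with value ≤ 510 is 16 (since 496 ≤ 510 < 561), so the first above is n = 17, value 561.

561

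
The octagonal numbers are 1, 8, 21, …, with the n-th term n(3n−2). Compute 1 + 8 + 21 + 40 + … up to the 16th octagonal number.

4216

Σ i(3i−2) = 3Σi² − 2Σi over i = 1..16.
Σi = 136 and Σi² = 1496.
3·1496 − 2·136 = 4216.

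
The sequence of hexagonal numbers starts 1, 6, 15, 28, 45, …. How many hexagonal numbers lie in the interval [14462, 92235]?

The n-th hexagonal number is n(2n−1).
Smallest index with value ≥ 14462: n = 86 (giving 14706).
Largest index with value ≤ 92235: n = 215 (giving 92235).
Indices 86 through 215: 130 terms.

130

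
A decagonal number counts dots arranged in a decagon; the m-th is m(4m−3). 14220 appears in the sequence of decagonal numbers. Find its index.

60

Set n(4n−3) = 14220, giving 4n² − 3n − 14220 = 0.
The discriminant is 9 + 16·14220 = 227529, and √227529 = 477.
So n = (3 + 477) / 8 = 480/8 = 60.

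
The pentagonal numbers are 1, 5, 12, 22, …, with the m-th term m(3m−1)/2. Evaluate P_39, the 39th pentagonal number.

2262

The 39th pentagonal number is n(3n−1)/2 with n = 39.
39·(3·39 − 1)/2 = 39·116/2 = 39·58 = 2262.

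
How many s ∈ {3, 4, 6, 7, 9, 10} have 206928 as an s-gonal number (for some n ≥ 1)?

1

s = 3: P(3, 642) = 206403 and P(3, 643) = 207046; 206928 is not s-gonal.
s = 4: P(4, 454) = 206116 and P(4, 455) = 207025; 206928 is not s-gonal.
s = 6: P(6, 321) = 205761 and P(6, 322) = 207046; 206928 is not s-gonal.
s = 7: P(7, 288) = 206928. ✓
s = 9: P(9, 243) = 206064 and P(9, 244) = 207766; 206928 is not s-gonal.
s = 10: P(10, 227) = 205435 and P(10, 228) = 207252; 206928 is not s-gonal.
Hits: s ∈ {7} → 1.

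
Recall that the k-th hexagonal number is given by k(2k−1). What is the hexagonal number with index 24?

1128

24·(2·24 − 1) = 24·47 = 1128.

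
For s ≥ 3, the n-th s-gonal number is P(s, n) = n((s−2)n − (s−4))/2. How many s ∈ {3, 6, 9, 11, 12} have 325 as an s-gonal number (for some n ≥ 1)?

3

s = 3: P(3, 25) = 325. ✓
s = 6: P(6, 13) = 325. ✓
s = 9: P(9, 10) = 325. ✓
s = 11: P(11, 8) = 260 and P(11, 9) = 333; 325 is not s-gonal.
s = 12: P(12, 8) = 288 and P(12, 9) = 369; 325 is not s-gonal.
Hits: s ∈ {3, 6, 9} → 3.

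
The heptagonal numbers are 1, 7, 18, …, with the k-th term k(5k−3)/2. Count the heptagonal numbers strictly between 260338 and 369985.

61

The n-th heptagonal number is n(5n−3)/2.
Smallest index with value > 260338: n = 324 (giving 261954).
Largest index with value < 369985: n = 384 (giving 368064).
Indices 324 through 384: 61 terms.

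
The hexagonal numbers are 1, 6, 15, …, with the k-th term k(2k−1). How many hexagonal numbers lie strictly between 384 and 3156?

25

The n-th hexagonal number is n(2n−1).
Smallest index with value > 384: n = 15 (giving 435).
Largest index with value < 3156: n = 39 (giving 3003).
Indices 15 through 39: 25 terms.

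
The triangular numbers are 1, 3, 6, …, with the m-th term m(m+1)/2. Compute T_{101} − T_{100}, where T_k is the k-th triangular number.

101

Consecutive triangular numbers differ by n: T_{101} − T_{100} = 101.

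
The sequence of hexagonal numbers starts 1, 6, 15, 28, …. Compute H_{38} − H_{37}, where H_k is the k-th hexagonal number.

149

Consecutive hexagonal numbers differ by 4n − 3: here 4·38 − 3 = 149.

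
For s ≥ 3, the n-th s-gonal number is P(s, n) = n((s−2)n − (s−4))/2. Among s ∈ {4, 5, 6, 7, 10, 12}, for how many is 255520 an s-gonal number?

1

s = 4: P(4, 505) = 255025 and P(4, 506) = 256036; 255520 is not s-gonal.
s = 5: P(5, 412) = 254410 and P(5, 413) = 255647; 255520 is not s-gonal.
s = 6: P(6, 357) = 254541 and P(6, 358) = 255970; 255520 is not s-gonal.
s = 7: P(7, 320) = 255520. ✓
s = 10: P(10, 253) = 255277 and P(10, 254) = 257302; 255520 is not s-gonal.
s = 12: P(12, 226) = 254476 and P(12, 227) = 256737; 255520 is not s-gonal.
Hits: s ∈ {7} → 1.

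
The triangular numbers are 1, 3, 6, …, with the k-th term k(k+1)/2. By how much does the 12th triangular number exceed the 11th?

Consecutive triangular numbers differ by n: T_{12} − T_{11} = 12.

12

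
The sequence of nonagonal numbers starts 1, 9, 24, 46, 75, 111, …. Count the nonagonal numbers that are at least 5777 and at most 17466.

31

The n-th nonagonal number is n(7n−5)/2.
Smallest index with value ≥ 5777: n = 41 (giving 5781).
Largest index with value ≤ 17466: n = 71 (giving 17466).
Indices 41 through 71: 31 terms.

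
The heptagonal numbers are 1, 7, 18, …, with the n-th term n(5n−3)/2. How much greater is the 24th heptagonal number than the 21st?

24·(5·24 − 3)/2 = 1404 and 21·(5·21 − 3)/2 = 1071.
Difference: 1404 − 1071 = 333.

333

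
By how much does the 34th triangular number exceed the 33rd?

Consecutive triangular numbers differ by n: T_{34} − T_{33} = 34.

34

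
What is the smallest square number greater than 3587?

Solve n² > 3587 for integer n.
The largest n with value ≤ 3587 is 59 (since 3481 ≤ 3587 < 3600), so the first above is n = 60, value 3600.

3600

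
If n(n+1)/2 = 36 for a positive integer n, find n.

8

Set n(n+1)/2 = 36, giving n² + n − 72 = 0.
The discriminant is 1 + 8·36 = 289, and √289 = 17.
So n = (-1 + 17) / 2 = 16/2 = 8.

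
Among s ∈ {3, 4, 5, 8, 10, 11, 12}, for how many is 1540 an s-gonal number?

2

s = 3: P(3, 55) = 1540. ✓
s = 4: P(4, 39) = 1521 and P(4, 40) = 1600; 1540 is not s-gonal.
s = 5: P(5, 32) = 1520 and P(5, 33) = 1617; 1540 is not s-gonal.
s = 8: P(8, 22) = 1408 and P(8, 23) = 1541; 1540 is not s-gonal.
s = 10: P(10, 20) = 1540. ✓
s = 11: P(11, 18) = 1395 and P(11, 19) = 1558; 1540 is not s-gonal.
s = 12: P(12, 17) = 1377 and P(12, 18) = 1548; 1540 is not s-gonal.
Hits: s ∈ {3, 10} → 2.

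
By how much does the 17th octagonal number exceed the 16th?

97

Consecutive octagonal numbers differ by 6n − 5: here 6·17 − 5 = 97.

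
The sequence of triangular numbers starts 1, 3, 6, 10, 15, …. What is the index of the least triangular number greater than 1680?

Solve n(n+1)/2 > 1680 for integer n.
The largest n with value ≤ 1680 is 57 (since 1653 ≤ 1680 < 1711), so the first above is n = 58, value 1711.

58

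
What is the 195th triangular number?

195·196/2 = 38220/2 = 19110.

19110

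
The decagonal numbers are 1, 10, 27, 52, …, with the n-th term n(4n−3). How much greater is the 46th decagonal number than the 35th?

46·(4·46 − 3) = 8326 and 35·(4·35 − 3) = 4795.
Difference: 8326 − 4795 = 3531.

3531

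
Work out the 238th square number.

56644

The 238th square number is n² with n = 238.
238² = 56644.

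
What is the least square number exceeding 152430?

Solve n² > 152430 for integer n.
The largest n with value ≤ 152430 is 390 (since 152100 ≤ 152430 < 152881), so the first above is n = 391, value 152881.

152881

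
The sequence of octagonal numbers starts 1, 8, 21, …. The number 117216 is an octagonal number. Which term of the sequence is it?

198

Set n(3n−2) = 117216, giving 3n² − 2n − 117216 = 0.
The discriminant is 4 + 12·117216 = 1406596, and √1406596 = 1186.
So n = (2 + 1186) / 6 = 1188/6 = 198.
Check: 198·(3·198 − 2) = 117216. ✓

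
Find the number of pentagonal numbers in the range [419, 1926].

The n-th pentagonal number is n(3n−1)/2.
Smallest index with value ≥ 419: n = 17 (giving 425).
Largest index with value ≤ 1926: n = 36 (giving 1926).
Indices 17 through 36: 20 terms.

20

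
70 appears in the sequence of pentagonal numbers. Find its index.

Set n(3n−1)/2 = 70, giving 3n² − n − 140 = 0.
The discriminant is 1 + 24·70 = 1681, and √1681 = 41.
So n = (1 + 41) / 6 = 42/6 = 7.
Check: 7·(3·7 − 1)/2 = 70. ✓

7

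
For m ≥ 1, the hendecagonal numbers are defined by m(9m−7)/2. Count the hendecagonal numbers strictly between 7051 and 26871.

38

The n-th hendecagonal number is n(9n−7)/2.
Smallest index with value > 7051: n = 40 (giving 7060).
Largest index with value < 26871: n = 77 (giving 26411).
Indices 40 through 77: 38 terms.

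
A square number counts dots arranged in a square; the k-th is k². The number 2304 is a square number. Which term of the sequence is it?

We need n² = 2304, so n = √2304 = 48.

48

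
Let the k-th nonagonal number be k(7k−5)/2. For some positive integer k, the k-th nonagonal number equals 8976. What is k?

Set n(7n−5)/2 = 8976, giving 7n² − 5n − 17952 = 0.
The discriminant is 25 + 56·8976 = 502681, and √502681 = 709.
So n = (5 + 709) / 14 = 714/14 = 51.

51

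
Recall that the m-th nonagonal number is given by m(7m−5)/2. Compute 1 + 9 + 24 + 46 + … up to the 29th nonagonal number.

Σ i(7i−5)/2 = (7Σi² − 5Σi) / 2 over i = 1..29.
Σi = 435 and Σi² = 8555.
(7·8555 − 5·435) / 2 = 57710/2 = 28855.

28855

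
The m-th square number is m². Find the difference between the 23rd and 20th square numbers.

129

23² = 529 and 20² = 400.
Difference: 529 − 400 = 129.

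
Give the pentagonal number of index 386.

The 386th pentagonal number is n(3n−1)/2 with n = 386.
386·(3·386 − 1)/2 = 386·1157/2 = 223301.

223301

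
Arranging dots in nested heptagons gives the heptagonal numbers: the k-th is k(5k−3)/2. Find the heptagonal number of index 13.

403

The 13th heptagonal number is n(5n−3)/2 with n = 13.
13·(5·13 − 3)/2 = 13·62/2 = 13·31 = 403.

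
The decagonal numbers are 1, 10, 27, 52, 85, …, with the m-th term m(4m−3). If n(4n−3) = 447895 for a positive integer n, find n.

335

Set n(4n−3) = 447895, giving 4n² − 3n − 447895 = 0.
So n = (3 + 2677) / 8 = 2680/8 = 335.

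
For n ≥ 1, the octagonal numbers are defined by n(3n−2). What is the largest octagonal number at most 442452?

441600

Solve n(3n−2) ≤ 442452 for integer n.
n = 384 gives 441600 ≤ 442452, while n = 385 gives 443905 > 442452; so the answer is 441600.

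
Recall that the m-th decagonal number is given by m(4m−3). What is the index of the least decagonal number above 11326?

54

Solve n(4n−3) > 11326 for integer n.
The largest n with value ≤ 11326 is 53 (since 11077 ≤ 11326 < 11502), so the first above is n = 54, value 11502.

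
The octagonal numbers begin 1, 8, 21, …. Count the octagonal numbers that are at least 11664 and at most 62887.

83

The n-th octagonal number is n(3n−2).
Smallest index with value ≥ 11664: n = 63 (giving 11781).
Largest index with value ≤ 62887: n = 145 (giving 62785).
Indices 63 through 145: 83 terms.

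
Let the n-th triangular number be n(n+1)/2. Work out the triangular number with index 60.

The 60th triangular number is n(n+1)/2 with n = 60.
60·61/2 = 3660/2 = 1830.

1830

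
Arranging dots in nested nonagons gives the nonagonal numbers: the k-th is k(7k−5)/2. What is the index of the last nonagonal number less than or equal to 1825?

Solve n(7n−5)/2 ≤ 1825 for integer n.
n = 23 gives 1794 ≤ 1825, while n = 24 gives 1956 > 1825; so the answer is index 23.

23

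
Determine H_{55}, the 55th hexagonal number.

The 55th hexagonal number is n(2n−1) with n = 55.
55·(2·55 − 1) = 55·109 = 5995.

5995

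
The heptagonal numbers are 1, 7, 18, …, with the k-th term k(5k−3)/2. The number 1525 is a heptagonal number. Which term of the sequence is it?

25

Set n(5n−3)/2 = 1525, giving 5n² − 3n − 3050 = 0.
The discriminant is 9 + 40·1525 = 61009, and √61009 = 247.
So n = (3 + 247) / 10 = 250/10 = 25.
Check: 25·(5·25 − 3)/2 = 1525. ✓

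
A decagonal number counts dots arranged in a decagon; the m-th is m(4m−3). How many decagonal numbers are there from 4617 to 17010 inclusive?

The n-th decagonal number is n(4n−3).
Smallest index with value ≥ 4617: n = 35 (giving 4795).
Largest index with value ≤ 17010: n = 65 (giving 16705).
Indices 35 through 65: 31 terms.

31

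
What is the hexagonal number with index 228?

The 228th hexagonal number is n(2n−1) with n = 228.
228·(2·228 − 1) = 228·455 = 103740.

103740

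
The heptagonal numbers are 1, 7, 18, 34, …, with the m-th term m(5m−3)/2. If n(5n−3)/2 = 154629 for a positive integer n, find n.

249

Set n(5n−3)/2 = 154629, giving 5n² − 3n − 309258 = 0.
The discriminant is 9 + 40·154629 = 6185169, and √6185169 = 2487.
So n = (3 + 2487) / 10 = 2490/10 = 249.
Check: 249·(5·249 − 3)/2 = 154629. ✓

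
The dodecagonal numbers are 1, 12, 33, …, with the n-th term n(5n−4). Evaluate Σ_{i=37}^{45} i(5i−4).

Σ i(5i−4) = 5Σi² − 4Σi over i = 37..45.
Σi = 1035 − 666 = 369 and Σi² = 31395 − 16206 = 15189.
5·15189 − 4·369 = 74469.

74469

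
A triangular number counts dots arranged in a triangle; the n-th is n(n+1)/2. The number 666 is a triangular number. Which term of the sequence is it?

Set n(n+1)/2 = 666, giving n² + n − 1332 = 0.
The discriminant is 1 + 8·666 = 5329, and √5329 = 73.
So n = (-1 + 73) / 2 = 72/2 = 36.

36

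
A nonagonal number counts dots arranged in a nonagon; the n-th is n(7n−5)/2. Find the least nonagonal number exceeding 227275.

Solve n(7n−5)/2 > 227275 for integer n.
The largest n with value ≤ 227275 is 255 (since 226950 ≤ 227275 < 228736), so the first above is n = 256, value 228736.

228736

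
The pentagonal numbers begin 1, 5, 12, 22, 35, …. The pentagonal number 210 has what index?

12

Set n(3n−1)/2 = 210, giving 3n² − n − 420 = 0.
The discriminant is 1 + 24·210 = 5041, and √5041 = 71.
So n = (1 + 71) / 6 = 72/6 = 12.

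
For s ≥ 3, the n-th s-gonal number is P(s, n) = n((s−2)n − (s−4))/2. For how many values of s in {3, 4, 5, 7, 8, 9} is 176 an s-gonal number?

2

s = 3: P(3, 18) = 171 and P(3, 19) = 190; 176 is not s-gonal.
s = 4: P(4, 13) = 169 and P(4, 14) = 196; 176 is not s-gonal.
s = 5: P(5, 11) = 176. ✓
s = 7: P(7, 8) = 148 and P(7, 9) = 189; 176 is not s-gonal.
s = 8: P(8, 8) = 176. ✓
s = 9: P(9, 7) = 154 and P(9, 8) = 204; 176 is not s-gonal.
Hits: s ∈ {5, 8} → 2.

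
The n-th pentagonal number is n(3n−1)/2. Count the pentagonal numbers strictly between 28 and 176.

The n-th pentagonal number is n(3n−1)/2.
Smallest index with value > 28: n = 5 (giving 35).
Largest index with value < 176: n = 10 (giving 145).
Indices 5 through 10: 6 terms.

6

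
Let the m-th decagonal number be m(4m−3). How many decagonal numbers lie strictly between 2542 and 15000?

The n-th decagonal number is n(4n−3).
Smallest index with value > 2542: n = 26 (giving 2626).
Largest index with value < 15000: n = 61 (giving 14701).
Indices 26 through 61: 36 terms.

36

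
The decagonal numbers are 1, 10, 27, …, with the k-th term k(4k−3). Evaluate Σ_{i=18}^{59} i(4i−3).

Σ i(4i−3) = 4Σi² − 3Σi over i = 18..59.
Σi = 1770 − 153 = 1617 and Σi² = 70210 − 1785 = 68425.
4·68425 − 3·1617 = 268849.

268849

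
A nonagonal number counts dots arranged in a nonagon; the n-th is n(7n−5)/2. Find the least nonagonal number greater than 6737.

Solve n(7n−5)/2 > 6737 for integer n.
The largest n with value ≤ 6737 is 44 (since 6666 ≤ 6737 < 6975), so the first above is n = 45, value 6975.

6975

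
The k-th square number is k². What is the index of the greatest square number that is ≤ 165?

12

Solve n² ≤ 165 for integer n.
n = 12 gives 144 ≤ 165, while n = 13 gives 169 > 165; so the answer is index 12.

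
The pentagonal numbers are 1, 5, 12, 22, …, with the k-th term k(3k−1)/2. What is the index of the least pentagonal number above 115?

9

Solve n(3n−1)/2 > 115 for integer n.
The largest n with value ≤ 115 is 8 (since 92 ≤ 115 < 117), so the first above is n = 9, value 117.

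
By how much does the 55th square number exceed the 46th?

909

55² = 3025 and 46² = 2116.
Difference: 3025 − 2116 = 909.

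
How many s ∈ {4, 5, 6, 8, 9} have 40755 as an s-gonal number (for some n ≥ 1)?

s = 4: P(4, 201) = 40401 and P(4, 202) = 40804; 40755 is not s-gonal.
s = 5: P(5, 165) = 40755. ✓
s = 6: P(6, 143) = 40755. ✓
s = 8: P(8, 116) = 40136 and P(8, 117) = 40833; 40755 is not s-gonal.
s = 9: P(9, 108) = 40554 and P(9, 109) = 41311; 40755 is not s-gonal.
Hits: s ∈ {5, 6} → 2.

2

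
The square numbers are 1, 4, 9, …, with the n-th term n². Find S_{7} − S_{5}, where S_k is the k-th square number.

24

7² = 49 and 5² = 25.
Difference: 49 − 25 = 24.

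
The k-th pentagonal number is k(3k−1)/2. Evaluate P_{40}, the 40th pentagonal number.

2380

The 40th pentagonal number is n(3n−1)/2 with n = 40.
40·(3·40 − 1)/2 = 40·119/2 = 2380.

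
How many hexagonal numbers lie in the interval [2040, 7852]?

30

The n-th hexagonal number is n(2n−1).
Smallest index with value ≥ 2040: n = 33 (giving 2145).
Largest index with value ≤ 7852: n = 62 (giving 7626).
Indices 33 through 62: 30 terms.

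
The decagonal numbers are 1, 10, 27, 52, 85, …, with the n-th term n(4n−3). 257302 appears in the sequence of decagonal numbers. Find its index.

Set n(4n−3) = 257302, giving 4n² − 3n − 257302 = 0.
The discriminant is 9 + 16·257302 = 4116841, and √4116841 = 2029.
So n = (3 + 2029) / 8 = 2032/8 = 254.

254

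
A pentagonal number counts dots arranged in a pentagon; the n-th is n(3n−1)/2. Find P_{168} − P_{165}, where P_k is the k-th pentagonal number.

168·(3·168 − 1)/2 = 42252 and 165·(3·165 − 1)/2 = 40755.
Difference: 42252 − 40755 = 1497.

1497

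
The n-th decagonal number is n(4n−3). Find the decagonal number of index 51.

51·(4·51 − 3) = 51·201 = 10251.

10251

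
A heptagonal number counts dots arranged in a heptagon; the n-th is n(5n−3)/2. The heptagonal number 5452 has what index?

47

Set n(5n−3)/2 = 5452, giving 5n² − 3n − 10904 = 0.
The discriminant is 9 + 40·5452 = 218089, and √218089 = 467.
So n = (3 + 467) / 10 = 470/10 = 47.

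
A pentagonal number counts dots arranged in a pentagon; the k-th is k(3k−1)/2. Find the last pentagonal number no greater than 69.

Solve n(3n−1)/2 ≤ 69 for integer n.
n = 6 gives 51 ≤ 69, while n = 7 gives 70 > 69; so the answer is 51.

51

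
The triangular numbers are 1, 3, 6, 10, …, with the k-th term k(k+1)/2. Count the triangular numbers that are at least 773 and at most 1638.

The n-th triangular number is n(n+1)/2.
Smallest index with value ≥ 773: n = 39 (giving 780).
Largest index with value ≤ 1638: n = 56 (giving 1596).
Indices 39 through 56: 18 terms.

18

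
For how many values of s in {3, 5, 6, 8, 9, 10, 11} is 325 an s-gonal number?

3

s = 3: P(3, 25) = 325. ✓
s = 5: P(5, 14) = 287 and P(5, 15) = 330; 325 is not s-gonal.
s = 6: P(6, 13) = 325. ✓
s = 8: P(8, 10) = 280 and P(8, 11) = 341; 325 is not s-gonal.
s = 9: P(9, 10) = 325. ✓
s = 10: P(10, 9) = 297 and P(10, 10) = 370; 325 is not s-gonal.
s = 11: P(11, 8) = 260 and P(11, 9) = 333; 325 is not s-gonal.
Hits: s ∈ {3, 6, 9} → 3.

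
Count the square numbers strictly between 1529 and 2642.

12

The n-th square number is n².
Smallest index with value > 1529: n = 40 (giving 1600).
Largest index with value < 2642: n = 51 (giving 2601).
Indices 40 through 51: 12 terms.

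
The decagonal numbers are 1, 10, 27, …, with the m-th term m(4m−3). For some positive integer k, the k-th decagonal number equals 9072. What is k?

Set n(4n−3) = 9072, giving 4n² − 3n − 9072 = 0.
The discriminant is 9 + 16·9072 = 145161, and √145161 = 381.
So n = (3 + 381) / 8 = 384/8 = 48.
Check: 48·(4·48 − 3) = 9072. ✓

48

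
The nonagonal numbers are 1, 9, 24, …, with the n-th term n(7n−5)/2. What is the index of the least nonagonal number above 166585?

219

Solve n(7n−5)/2 > 166585 for integer n.
The largest n with value ≤ 166585 is 218 (since 165789 ≤ 166585 < 167316), so the first above is n = 219, value 167316.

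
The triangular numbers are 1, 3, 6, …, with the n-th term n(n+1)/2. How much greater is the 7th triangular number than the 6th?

7

Consecutive triangular numbers differ by n: T_{7} − T_{6} = 7.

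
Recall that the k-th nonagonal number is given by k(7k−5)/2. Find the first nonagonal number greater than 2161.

2301

Solve n(7n−5)/2 > 2161 for integer n.
The largest n with value ≤ 2161 is 25 (since 2125 ≤ 2161 < 2301), so the first above is n = 26, value 2301.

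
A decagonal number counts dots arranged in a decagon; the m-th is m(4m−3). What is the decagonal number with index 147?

85995

The 147th decagonal number is n(4n−3) with n = 147.
147·(4·147 − 3) = 147·585 = 85995.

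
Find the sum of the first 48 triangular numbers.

19600

Σ i(i+1)/2 = (Σi² + Σi) / 2 over i = 1..48.
Σi = 1176 and Σi² = 38024.
(1·38024 + 1·1176) / 2 = 39200/2 = 19600.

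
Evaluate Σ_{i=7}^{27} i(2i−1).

13321

Σ i(2i−1) = 2Σi² − Σi over i = 7..27.
Σi = 378 − 21 = 357 and Σi² = 6930 − 91 = 6839.
2·6839 − 1·357 = 13321.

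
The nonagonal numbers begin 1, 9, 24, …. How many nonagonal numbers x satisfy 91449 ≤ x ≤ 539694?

232

The n-th nonagonal number is n(7n−5)/2.
Smallest index with value ≥ 91449: n = 162 (giving 91449).
Largest index with value ≤ 539694: n = 393 (giving 539589).
Indices 162 through 393: 232 terms.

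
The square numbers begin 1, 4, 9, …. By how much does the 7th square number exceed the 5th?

24

7² = 49 and 5² = 25.
Difference: 49 − 25 = 24.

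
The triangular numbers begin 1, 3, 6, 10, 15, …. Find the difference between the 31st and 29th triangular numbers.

61

31·32/2 = 496 and 29·30/2 = 435.
Difference: 496 − 435 = 61.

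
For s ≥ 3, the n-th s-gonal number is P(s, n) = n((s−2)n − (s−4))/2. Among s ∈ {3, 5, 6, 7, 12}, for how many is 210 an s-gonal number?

s = 3: P(3, 20) = 210. ✓
s = 5: P(5, 12) = 210. ✓
s = 6: P(6, 10) = 190 and P(6, 11) = 231; 210 is not s-gonal.
s = 7: P(7, 9) = 189 and P(7, 10) = 235; 210 is not s-gonal.
s = 12: P(12, 6) = 156 and P(12, 7) = 217; 210 is not s-gonal.
Hits: s ∈ {3, 5} → 2.

2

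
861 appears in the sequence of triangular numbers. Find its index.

Set n(n+1)/2 = 861, giving n² + n − 1722 = 0.
The discriminant is 1 + 8·861 = 6889, and √6889 = 83.
So n = (-1 + 83) / 2 = 82/2 = 41.

41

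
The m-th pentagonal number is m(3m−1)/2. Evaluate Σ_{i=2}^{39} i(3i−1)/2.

Σ i(3i−1)/2 = (3Σi² − Σi) / 2 over i = 2..39.
Σi = 780 − 1 = 779 and Σi² = 20540 − 1 = 20539.
(3·20539 − 1·779) / 2 = 60838/2 = 30419.

30419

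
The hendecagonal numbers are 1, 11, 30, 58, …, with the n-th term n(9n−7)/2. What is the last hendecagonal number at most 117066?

116081

Solve n(9n−7)/2 ≤ 117066 for integer n.
n = 161 gives 116081 ≤ 117066, while n = 162 gives 117531 > 117066; so the answer is 116081.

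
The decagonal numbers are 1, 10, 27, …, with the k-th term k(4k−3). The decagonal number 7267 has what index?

43

Set n(4n−3) = 7267, giving 4n² − 3n − 7267 = 0.
The discriminant is 9 + 16·7267 = 116281, and √116281 = 341.
So n = (3 + 341) / 8 = 344/8 = 43.
Check: 43·(4·43 − 3) = 7267. ✓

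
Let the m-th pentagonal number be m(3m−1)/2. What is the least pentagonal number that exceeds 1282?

1335

Solve n(3n−1)/2 > 1282 for integer n.
The largest n with value ≤ 1282 is 29 (since 1247 ≤ 1282 < 1335), so the first above is n = 30, value 1335.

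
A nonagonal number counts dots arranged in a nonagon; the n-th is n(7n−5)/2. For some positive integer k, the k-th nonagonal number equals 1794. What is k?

23

Set n(7n−5)/2 = 1794, giving 7n² − 5n − 3588 = 0.
The discriminant is 25 + 56·1794 = 100489, and √100489 = 317.
So n = (5 + 317) / 14 = 322/14 = 23.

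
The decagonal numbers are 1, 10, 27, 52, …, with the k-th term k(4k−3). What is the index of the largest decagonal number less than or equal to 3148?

Solve n(4n−3) ≤ 3148 for integer n.
n = 28 gives 3052 ≤ 3148, while n = 29 gives 3277 > 3148; so the answer is index 28.

28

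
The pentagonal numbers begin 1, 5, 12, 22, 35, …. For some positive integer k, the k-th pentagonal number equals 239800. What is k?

400

Set n(3n−1)/2 = 239800, giving 3n² − n − 479600 = 0.
The discriminant is 1 + 24·239800 = 5755201, and √5755201 = 2399.
So n = (1 + 2399) / 6 = 2400/6 = 400.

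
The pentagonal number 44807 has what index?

173

Set n(3n−1)/2 = 44807, giving 3n² − n − 89614 = 0.
The discriminant is 1 + 24·44807 = 1075369, and √1075369 = 1037.
So n = (1 + 1037) / 6 = 1038/6 = 173.
Check: 173·(3·173 − 1)/2 = 44807. ✓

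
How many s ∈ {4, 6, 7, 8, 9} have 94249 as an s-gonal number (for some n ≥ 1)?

s = 4: P(4, 307) = 94249. ✓
s = 6: P(6, 217) = 93961 and P(6, 218) = 94830; 94249 is not s-gonal.
s = 7: P(7, 194) = 93799 and P(7, 195) = 94770; 94249 is not s-gonal.
s = 8: P(8, 177) = 93633 and P(8, 178) = 94696; 94249 is not s-gonal.
s = 9: P(9, 164) = 93726 and P(9, 165) = 94875; 94249 is not s-gonal.
Hits: s ∈ {4} → 1.

1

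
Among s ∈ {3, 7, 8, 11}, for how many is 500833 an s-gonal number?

1

s = 3: P(3, 1000) = 500500 and P(3, 1001) = 501501; 500833 is not s-gonal.
s = 7: P(7, 447) = 498852 and P(7, 448) = 501088; 500833 is not s-gonal.
s = 8: P(8, 408) = 498576 and P(8, 409) = 501025; 500833 is not s-gonal.
s = 11: P(11, 334) = 500833. ✓
Hits: s ∈ {11} → 1.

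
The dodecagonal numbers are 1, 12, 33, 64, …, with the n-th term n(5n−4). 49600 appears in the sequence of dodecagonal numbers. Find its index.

Set n(5n−4) = 49600, giving 5n² − 4n − 49600 = 0.
The discriminant is 16 + 20·49600 = 992016, and √992016 = 996.
So n = (4 + 996) / 10 = 1000/10 = 100.
Check: 100·(5·100 − 4) = 49600. ✓

100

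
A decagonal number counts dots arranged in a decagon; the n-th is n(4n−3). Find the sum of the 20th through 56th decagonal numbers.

226366

Σ i(4i−3) = 4Σi² − 3Σi over i = 20..56.
Σi = 1596 − 190 = 1406 and Σi² = 60116 − 2470 = 57646.
4·57646 − 3·1406 = 226366.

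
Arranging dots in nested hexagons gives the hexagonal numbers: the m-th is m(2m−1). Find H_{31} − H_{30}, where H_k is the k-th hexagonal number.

121

Consecutive hexagonal numbers differ by 4n − 3: here 4·31 − 3 = 121.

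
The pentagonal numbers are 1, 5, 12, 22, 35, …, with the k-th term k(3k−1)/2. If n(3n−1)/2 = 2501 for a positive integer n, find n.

Set n(3n−1)/2 = 2501, giving 3n² − n − 5002 = 0.
So n = (1 + 245) / 6 = 246/6 = 41.

41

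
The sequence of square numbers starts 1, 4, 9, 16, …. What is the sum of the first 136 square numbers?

847756

Σ_{i=1}^{136} i² = 136·137·273/6 = 847756.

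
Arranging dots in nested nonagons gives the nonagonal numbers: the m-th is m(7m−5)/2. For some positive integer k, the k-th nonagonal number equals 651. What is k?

Set n(7n−5)/2 = 651, giving 7n² − 5n − 1302 = 0.
So n = (5 + 191) / 14 = 196/14 = 14.
Check: 14·(7·14 − 5)/2 = 651. ✓

14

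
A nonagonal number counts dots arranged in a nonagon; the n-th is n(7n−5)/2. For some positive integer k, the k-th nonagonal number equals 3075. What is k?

30

Set n(7n−5)/2 = 3075, giving 7n² − 5n − 6150 = 0.
So n = (5 + 415) / 14 = 420/14 = 30.
Check: 30·(7·30 − 5)/2 = 3075. ✓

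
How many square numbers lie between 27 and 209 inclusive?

9

The n-th square number is n².
Smallest index with value ≥ 27: n = 6 (giving 36).
Largest index with value ≤ 209: n = 14 (giving 196).
Indices 6 through 14: 9 terms.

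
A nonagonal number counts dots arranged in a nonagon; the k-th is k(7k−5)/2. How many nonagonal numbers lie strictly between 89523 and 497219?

The n-th nonagonal number is n(7n−5)/2.
Smallest index with value > 89523: n = 161 (giving 90321).
Largest index with value < 497219: n = 377 (giving 496509).
Indices 161 through 377: 217 terms.

217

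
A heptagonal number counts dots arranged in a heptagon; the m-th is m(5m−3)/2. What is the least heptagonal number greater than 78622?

78943

Solve n(5n−3)/2 > 78622 for integer n.
The largest n with value ≤ 78622 is 177 (since 78057 ≤ 78622 < 78943), so the first above is n = 178, value 78943.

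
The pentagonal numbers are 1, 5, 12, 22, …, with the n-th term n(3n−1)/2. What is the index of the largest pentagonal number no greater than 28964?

Solve n(3n−1)/2 ≤ 28964 for integer n.
n = 139 gives 28912 ≤ 28964, while n = 140 gives 29330 > 28964; so the answer is index 139.

139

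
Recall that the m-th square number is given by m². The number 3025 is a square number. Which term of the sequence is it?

We need n² = 3025, so n = √3025 = 55.

55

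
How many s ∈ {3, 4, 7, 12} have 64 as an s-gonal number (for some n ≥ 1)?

2

s = 3: P(3, 10) = 55 and P(3, 11) = 66; 64 is not s-gonal.
s = 4: P(4, 8) = 64. ✓
s = 7: P(7, 5) = 55 and P(7, 6) = 81; 64 is not s-gonal.
s = 12: P(12, 4) = 64. ✓
Hits: s ∈ {4, 12} → 2.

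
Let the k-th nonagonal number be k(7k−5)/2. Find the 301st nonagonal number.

301·(7·301 − 5)/2 = 301·2102/2 = 301·1051 = 316351.

316351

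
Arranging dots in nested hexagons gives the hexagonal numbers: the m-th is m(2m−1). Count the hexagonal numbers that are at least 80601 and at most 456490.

The n-th hexagonal number is n(2n−1).
Smallest index with value ≥ 80601: n = 201 (giving 80601).
Largest index with value ≤ 456490: n = 478 (giving 456490).
Indices 201 through 478: 278 terms.

278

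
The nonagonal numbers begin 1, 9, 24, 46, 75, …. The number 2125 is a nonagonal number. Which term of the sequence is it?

25

Set n(7n−5)/2 = 2125, giving 7n² − 5n − 4250 = 0.
So n = (5 + 345) / 14 = 350/14 = 25.
Check: 25·(7·25 − 5)/2 = 2125. ✓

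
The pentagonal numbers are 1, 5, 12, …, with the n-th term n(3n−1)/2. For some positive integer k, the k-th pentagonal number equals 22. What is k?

4

Set n(3n−1)/2 = 22, giving 3n² − n − 44 = 0.
The discriminant is 1 + 24·22 = 529, and √529 = 23.
So n = (1 + 23) / 6 = 24/6 = 4.
Check: 4·(3·4 − 1)/2 = 22. ✓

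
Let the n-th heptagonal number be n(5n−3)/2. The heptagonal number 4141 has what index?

41

Set n(5n−3)/2 = 4141, giving 5n² − 3n − 8282 = 0.
The discriminant is 9 + 40·4141 = 165649, and √165649 = 407.
So n = (3 + 407) / 10 = 410/10 = 41.
Check: 41·(5·41 − 3)/2 = 4141. ✓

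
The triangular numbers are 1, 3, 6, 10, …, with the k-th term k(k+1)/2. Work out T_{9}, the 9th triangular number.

The 9th triangular number is n(n+1)/2 with n = 9.
9·10/2 = 90/2 = 45.

45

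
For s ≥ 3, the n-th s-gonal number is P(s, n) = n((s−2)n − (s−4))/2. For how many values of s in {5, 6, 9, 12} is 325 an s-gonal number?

s = 5: P(5, 14) = 287 and P(5, 15) = 330; 325 is not s-gonal.
s = 6: P(6, 13) = 325. ✓
s = 9: P(9, 10) = 325. ✓
s = 12: P(12, 8) = 288 and P(12, 9) = 369; 325 is not s-gonal.
Hits: s ∈ {6, 9} → 2.

2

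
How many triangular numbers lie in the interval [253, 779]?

17

The n-th triangular number is n(n+1)/2.
Smallest index with value ≥ 253: n = 22 (giving 253).
Largest index with value ≤ 779: n = 38 (giving 741).
Indices 22 through 38: 17 terms.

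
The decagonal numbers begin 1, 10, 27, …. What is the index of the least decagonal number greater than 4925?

Solve n(4n−3) > 4925 for integer n.
The largest n with value ≤ 4925 is 35 (since 4795 ≤ 4925 < 5076), so the first above is n = 36, value 5076.

36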